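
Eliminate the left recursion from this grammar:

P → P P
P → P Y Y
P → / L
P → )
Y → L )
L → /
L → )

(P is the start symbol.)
P → / L P'
P → ) P'
P' → P P'
P' → Y Y P'
P' → ε
Y → L )
L → /
L → )

P is directly left-recursive. The standard transformation for
  A → A α₁ | ... | A α_m | β₁ | ... | β_n
is
  A  → β₁ A' | ... | β_n A'
  A' → α₁ A' | ... | α_m A' | ε

P → / L becomes P → / L P'
P → ) becomes P → ) P'
P → P P becomes P' → P P'
P → P Y Y becomes P' → Y Y P'
Add P' → ε

Productions for other non-terminals are unchanged:
  Y → L )
  L → /
  L → )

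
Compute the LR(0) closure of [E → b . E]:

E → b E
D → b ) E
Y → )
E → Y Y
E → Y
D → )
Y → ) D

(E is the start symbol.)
Start with: [E → b . E]
  [E → b . E] has the dot before E: add [E → . b E], [E → . Y Y], [E → . Y]
  [E → . Y Y] has the dot before Y: add [Y → . )], [Y → . ) D]
No further items can be added.

CLOSURE = { [E → . Y Y], [E → . Y], [E → . b E], [E → b . E], [Y → . ) D], [Y → . )] }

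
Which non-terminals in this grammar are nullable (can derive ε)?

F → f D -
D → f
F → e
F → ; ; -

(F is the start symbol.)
A non-terminal is nullable if it can derive ε (the empty string): either it has an ε-production, or it has a production whose right-hand side consists entirely of nullable non-terminals.

There are no ε-productions, so no non-terminal can derive ε.
No non-terminals are nullable.

Answer: None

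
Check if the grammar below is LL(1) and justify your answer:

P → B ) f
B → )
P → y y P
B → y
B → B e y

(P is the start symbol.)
A grammar is LL(1) if for each non-terminal N with multiple productions, the predict sets of those productions are pairwise disjoint, where PREDICT(N → α) = (FIRST(α) \ {ε}) ∪ (FOLLOW(N) if α ⇒* ε).

Relevant sets:
  FIRST(B) = { ')', 'y' }

For P:
  PREDICT(P → B ')' f) = { ')', 'y' }
  PREDICT(P → y y P) = { 'y' }
For B:
  PREDICT(B → ')') = { ')' }
  PREDICT(B → y) = { 'y' }
  PREDICT(B → B e y) = { ')', 'y' }

Conflict found: Predict set conflict for P: { 'y' }
The grammar is NOT LL(1).

Answer: No. Predict set conflict for P: { 'y' }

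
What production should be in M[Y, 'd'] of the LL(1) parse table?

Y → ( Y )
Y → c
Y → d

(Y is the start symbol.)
Y → d

To find M[Y, 'd'], we find productions for Y where 'd' is in the predict set (PREDICT(N → α) = (FIRST(α) \ {ε}) ∪ (FOLLOW(N) if α ⇒* ε)).

Y → ( Y ): PREDICT = { '(' }
Y → c: PREDICT = { 'c' }
Y → d: PREDICT = { 'd' }
  'd' is in predict set, so this production goes in M[Y, 'd']

M[Y, 'd'] = Y → d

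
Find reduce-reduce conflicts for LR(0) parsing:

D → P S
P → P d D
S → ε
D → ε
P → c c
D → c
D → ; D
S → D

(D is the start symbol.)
Yes — I3: [D → .] vs [S → .]

A reduce-reduce conflict occurs when an LR(0) state has two complete items [A → α .] and [B → β .] — both call for a reduction, and with no lookahead the parser cannot choose between them.

Augment with D' → D and build the canonical LR(0) collection (I0 = CLOSURE({[D' → . D]}), then GOTO on every symbol after a dot until no new states appear). It has 11 states:
  I0: { [D → . ; D], [D → . P S], [D → . c], [D → .], [D' → . D], [P → . P d D], [P → . c c] }  — shift, reduce
  I1: { [D → . ; D], [D → . P S], [D → . c], [D → .], [D → ; . D], [P → . P d D], [P → . c c] }  — shift, reduce
  I2: { [D' → D .] }  — accept
  I3: { [D → . ; D], [D → . P S], [D → . c], [D → .], [D → P . S], [P → . P d D], [P → . c c], [P → P . d D], [S → . D], [S → .] }  — shift, 2 reduces
  I4: { [D → c .], [P → c . c] }  — shift, reduce
  I5: { [P → c c .] }  — reduce
  I6: { [S → D .] }  — reduce
  I7: { [D → P S .] }  — reduce
  I8: { [D → . ; D], [D → . P S], [D → . c], [D → .], [P → . P d D], [P → . c c], [P → P d . D] }  — shift, reduce
  I9: { [P → P d D .] }  — reduce
  I10: { [D → ; D .] }  — reduce

I3 contains complete items [D → .], [S → .] — reduce-reduce conflict.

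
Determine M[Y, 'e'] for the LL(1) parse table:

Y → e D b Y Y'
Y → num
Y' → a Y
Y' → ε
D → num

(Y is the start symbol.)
To find M[Y, 'e'], we find productions for Y where 'e' is in the predict set (PREDICT(N → α) = (FIRST(α) \ {ε}) ∪ (FOLLOW(N) if α ⇒* ε)).

Y → e D b Y Y': PREDICT = { 'e' }
  'e' is in predict set, so this production goes in M[Y, 'e']
Y → num: PREDICT = { 'num' }

M[Y, 'e'] = Y → e D b Y Y'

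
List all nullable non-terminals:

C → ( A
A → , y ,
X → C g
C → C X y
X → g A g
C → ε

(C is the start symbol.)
A non-terminal is nullable if it can derive ε (the empty string): either it has an ε-production, or it has a production whose right-hand side consists entirely of nullable non-terminals.

ε-productions: C → ε
So C is immediately nullable.
No further non-terminal can be added: every production for the remaining non-terminals contains a terminal or a non-nullable non-terminal.
Nullable = { 'C' }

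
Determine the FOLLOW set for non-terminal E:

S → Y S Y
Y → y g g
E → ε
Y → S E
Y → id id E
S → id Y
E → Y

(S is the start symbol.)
To compute FOLLOW(E), find every occurrence of E on a right-hand side N → α E β: add FIRST(β) \ {ε}, and if β is empty or nullable also add FOLLOW(N). Iterate to a fixed point.

In Y → S E: E is at the end, add FOLLOW(Y)
In Y → id id E: E is at the end, add FOLLOW(Y)

The FOLLOW sets referred to above (computed the same way, to a fixed point):
  FOLLOW(Y) = { $, 'id', 'y' }

Taking the union: FOLLOW(E) = { $, 'id', 'y' }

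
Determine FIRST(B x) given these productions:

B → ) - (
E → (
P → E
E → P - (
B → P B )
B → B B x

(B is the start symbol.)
FIRST sets of the non-terminals involved (from the grammar, by fixed-point iteration):
  FIRST(B) = { '(', ')' }

To compute FIRST(B x), process the symbols left to right:
Symbol B is a non-terminal. Add FIRST(B) \ {ε} = { '(', ')' }
B is not nullable (ε ∉ FIRST(B)), so stop here.
FIRST(B x) = { '(', ')' }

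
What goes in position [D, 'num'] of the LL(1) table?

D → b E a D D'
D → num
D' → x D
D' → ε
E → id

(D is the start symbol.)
To find M[D, 'num'], we find productions for D where 'num' is in the predict set (PREDICT(N → α) = (FIRST(α) \ {ε}) ∪ (FOLLOW(N) if α ⇒* ε)).

D → b E a D D': PREDICT = { 'b' }
D → num: PREDICT = { 'num' }
  'num' is in predict set, so this production goes in M[D, 'num']

M[D, 'num'] = D → num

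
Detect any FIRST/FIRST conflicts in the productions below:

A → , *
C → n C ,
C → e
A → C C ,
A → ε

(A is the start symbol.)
No FIRST/FIRST conflicts.

A FIRST/FIRST conflict occurs when two productions N → α and N → β for the same non-terminal have FIRST(α) ∩ FIRST(β) ≠ ∅ (with ε ∈ FIRST of a nullable right-hand side, so two nullable alternatives also conflict).

FIRST sets of the non-terminals at (or reachable through a nullable prefix from) the front of some alternative:
  FIRST(C) = { 'e', 'n' }

Productions for A:
  A → , *: FIRST = { ',' }
  A → C C ,: FIRST = { 'e', 'n' }
  A → ε: FIRST = { ε }
Productions for C:
  C → n C ,: FIRST = { 'n' }
  C → e: FIRST = { 'e' }

All alternatives of each non-terminal have pairwise disjoint FIRST sets.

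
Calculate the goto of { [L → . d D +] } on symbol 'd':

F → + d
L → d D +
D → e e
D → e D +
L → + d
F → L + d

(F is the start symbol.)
GOTO(I, 'd') = CLOSURE({ [A → αX.β] : [A → α.Xβ] ∈ I, X = 'd' })

Items with dot before 'd', with the dot advanced:
  [L → . d D +] → [L → d . D +]
Closure of the advanced items:
  [L → d . D +] has the dot before D: add [D → . e e], [D → . e D +]

GOTO = { [D → . e D +], [D → . e e], [L → d . D +] }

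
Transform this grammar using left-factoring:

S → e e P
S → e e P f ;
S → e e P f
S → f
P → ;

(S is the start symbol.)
S → e e P S'
S' → ε
S' → f S''
S'' → ;
S'' → ε
S → f
P → ;

Left-factoring transforms A → αβ₁ | αβ₂ into A → αA' and A' → β₁ | β₂
(α is the longest common prefix among the alternatives). Repeat until
no nonterminal has two alternatives with a common prefix.

Round 1: S has alternatives sharing prefix 'e e P'. Introduce S': S → e e P S'
  Add: S' → ε
  Add: S' → f ;
  Add: S' → f

Round 2: S' has alternatives sharing prefix 'f'. Introduce S'': S' → f S''
  Add: S'' → ;
  Add: S'' → ε

No remaining common prefixes — done.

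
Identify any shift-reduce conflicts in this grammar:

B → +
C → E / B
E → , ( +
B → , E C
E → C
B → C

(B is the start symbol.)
No shift-reduce conflicts

A shift-reduce conflict occurs when an LR(0) state has both:
  - a complete (reduce) item [A → α .] (dot at the end), and
  - a shift item [B → β . c γ] (dot before a terminal).

Augment with B' → B and build the canonical LR(0) collection (I0 = CLOSURE({[B' → . B]}), then GOTO on every symbol after a dot until no new states appear). It has 14 states:
  I0: { [B → . +], [B → . , E C], [B → . C], [B' → . B], [C → . E / B], [E → . , ( +], [E → . C] }  — shift
  I1: { [B → + .] }  — reduce
  I2: { [B → , . E C], [C → . E / B], [E → , . ( +], [E → . , ( +], [E → . C] }  — shift
  I3: { [B' → B .] }  — accept
  I4: { [B → C .], [E → C .] }  — 2 reduces
  I5: { [C → E . / B] }  — shift
  I6: { [B → . +], [B → . , E C], [B → . C], [C → . E / B], [C → E / . B], [E → . , ( +], [E → . C] }  — shift
  I7: { [C → E / B .] }  — reduce
  I8: { [E → , ( . +] }  — shift
  I9: { [E → , . ( +] }  — shift
  I10: { [E → C .] }  — reduce
  I11: { [B → , E . C], [C → . E / B], [C → E . / B], [E → . , ( +], [E → . C] }  — shift
  I12: { [B → , E C .], [E → C .] }  — 2 reduces
  I13: { [E → , ( + .] }  — reduce

No state contains both a complete item and a shift item.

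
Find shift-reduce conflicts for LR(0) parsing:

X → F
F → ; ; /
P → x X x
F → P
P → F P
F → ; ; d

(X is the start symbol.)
A shift-reduce conflict occurs when an LR(0) state has both:
  - a complete (reduce) item [A → α .] (dot at the end), and
  - a shift item [B → β . c γ] (dot before a terminal).

Augment with X' → X and build the canonical LR(0) collection (I0 = CLOSURE({[X' → . X]}), then GOTO on every symbol after a dot until no new states appear). It has 13 states:
  I0: { [F → . ; ; /], [F → . ; ; d], [F → . P], [P → . F P], [P → . x X x], [X → . F], [X' → . X] }  — shift
  I1: { [F → ; . ; /], [F → ; . ; d] }  — shift
  I2: { [F → . ; ; /], [F → . ; ; d], [F → . P], [P → . F P], [P → . x X x], [P → F . P], [X → F .] }  — shift, reduce
  I3: { [F → P .] }  — reduce
  I4: { [X' → X .] }  — accept
  I5: { [F → . ; ; /], [F → . ; ; d], [F → . P], [P → . F P], [P → . x X x], [P → x . X x], [X → . F] }  — shift
  I6: { [P → x X . x] }  — shift
  I7: { [P → x X x .] }  — reduce
  I8: { [F → . ; ; /], [F → . ; ; d], [F → . P], [P → . F P], [P → . x X x], [P → F . P] }  — shift
  I9: { [F → P .], [P → F P .] }  — 2 reduces
  I10: { [F → ; ; . /], [F → ; ; . d] }  — shift
  I11: { [F → ; ; / .] }  — reduce
  I12: { [F → ; ; d .] }  — reduce

I2 contains reduce item [X → F .] and shift items [F → . ; ; /], [F → . ; ; d], [P → . x X x] — shift-reduce conflict.

Answer: Yes — I2: [X → F .] vs [F → . ; ; /]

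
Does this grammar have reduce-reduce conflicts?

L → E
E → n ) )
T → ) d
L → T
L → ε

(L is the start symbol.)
No reduce-reduce conflicts

Augment with L' → L and build the canonical LR(0) collection (I0 = CLOSURE({[L' → . L]}), then GOTO on every symbol after a dot until no new states appear). It has 9 states:
  I0: { [E → . n ) )], [L → . E], [L → . T], [L → .], [L' → . L], [T → . ) d] }  — shift, reduce
  I1: { [T → ) . d] }  — shift
  I2: { [L → E .] }  — reduce
  I3: { [L' → L .] }  — accept
  I4: { [L → T .] }  — reduce
  I5: { [E → n . ) )] }  — shift
  I6: { [E → n ) . )] }  — shift
  I7: { [E → n ) ) .] }  — reduce
  I8: { [T → ) d .] }  — reduce

No state contains more than one complete item.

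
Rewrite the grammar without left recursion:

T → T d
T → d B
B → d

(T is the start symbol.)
T is directly left-recursive. The standard transformation for
  A → A α₁ | ... | A α_m | β₁ | ... | β_n
is
  A  → β₁ A' | ... | β_n A'
  A' → α₁ A' | ... | α_m A' | ε

T → d B becomes T → d B T'
T → T d becomes T' → d T'
Add T' → ε

Productions for other non-terminals are unchanged:
  B → d

Resulting grammar:
T → d B T'
T' → d T'
T' → ε
B → d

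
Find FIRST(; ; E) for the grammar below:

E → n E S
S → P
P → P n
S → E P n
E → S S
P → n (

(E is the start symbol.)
To compute FIRST(; ; E), process the symbols left to right:
Symbol ; is a terminal. Add ';' and stop.
FIRST(; ; E) = { ';' }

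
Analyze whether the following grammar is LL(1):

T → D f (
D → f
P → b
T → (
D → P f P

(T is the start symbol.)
Yes, the grammar is LL(1).

A grammar is LL(1) if for each non-terminal N with multiple productions, the predict sets of those productions are pairwise disjoint, where PREDICT(N → α) = (FIRST(α) \ {ε}) ∪ (FOLLOW(N) if α ⇒* ε).

Relevant sets:
  FIRST(D) = { 'b', 'f' }
  FIRST(P) = { 'b' }

For T:
  PREDICT(T → D f '(') = { 'b', 'f' }
  PREDICT(T → '(') = { '(' }
For D:
  PREDICT(D → f) = { 'f' }
  PREDICT(D → P f P) = { 'b' }
P has a single production, so nothing to check there.

All predict sets are disjoint. The grammar IS LL(1).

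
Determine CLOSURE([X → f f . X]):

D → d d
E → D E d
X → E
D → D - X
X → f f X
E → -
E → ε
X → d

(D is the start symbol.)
{ [D → . D - X], [D → . d d], [E → . -], [E → . D E d], [E → .], [X → . E], [X → . d], [X → . f f X], [X → f f . X] }

To compute CLOSURE, for each item [A → α.Bβ] where B is a non-terminal, add [B → .γ] for all productions B → γ; repeat for the newly added items until nothing changes.

Start with: [X → f f . X]
  [X → f f . X] has the dot before X: add [X → . E], [X → . f f X], [X → . d]
  [X → . E] has the dot before E: add [E → . D E d], [E → . -], [E → .]
  [E → . D E d] has the dot before D: add [D → . d d], [D → . D - X]
No further items can be added.

CLOSURE = { [D → . D - X], [D → . d d], [E → . -], [E → . D E d], [E → .], [X → . E], [X → . d], [X → . f f X], [X → f f . X] }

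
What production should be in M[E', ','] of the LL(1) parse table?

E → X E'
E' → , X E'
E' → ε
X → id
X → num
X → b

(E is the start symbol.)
To find M[E', ','], we find productions for E' where ',' is in the predict set (PREDICT(N → α) = (FIRST(α) \ {ε}) ∪ (FOLLOW(N) if α ⇒* ε)).

Relevant sets:
  FOLLOW(E') = { $ }

E' → , X E': PREDICT = { ',' }
  ',' is in predict set, so this production goes in M[E', ',']
E' → ε: PREDICT = { $ }

M[E', ','] = E' → , X E'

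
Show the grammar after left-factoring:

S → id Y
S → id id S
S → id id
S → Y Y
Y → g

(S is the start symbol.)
S → id S'
S' → Y
S' → id S''
S'' → S
S'' → ε
S → Y Y
Y → g

Left-factoring transforms A → αβ₁ | αβ₂ into A → αA' and A' → β₁ | β₂
(α is the longest common prefix among the alternatives). Repeat until
no nonterminal has two alternatives with a common prefix.

Round 1: S has alternatives sharing prefix 'id'. Introduce S': S → id S'
  Add: S' → Y
  Add: S' → id S
  Add: S' → id

Round 2: S' has alternatives sharing prefix 'id'. Introduce S'': S' → id S''
  Add: S'' → S
  Add: S'' → ε

No remaining common prefixes — done.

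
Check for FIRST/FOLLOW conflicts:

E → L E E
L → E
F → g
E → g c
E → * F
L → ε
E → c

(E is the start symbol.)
A FIRST/FOLLOW conflict occurs when a non-terminal N has a nullable alternative N → β (β ⇒* ε) and another alternative N → α with FIRST(α) ∩ FOLLOW(N) ≠ ∅: on such a lookahead the parser cannot decide between expanding α and letting N vanish via β.

Nullable non-terminals: L.
FIRST sets used below: FIRST(E) = { '*', 'c', 'g' }

L: nullable alternative(s) L → ε; FOLLOW(L) = { '*', 'c', 'g' }
  L → E: FIRST \ {ε} = { '*', 'c', 'g' } — overlaps FOLLOW(L) on { '*', 'c', 'g' }: CONFLICT
  L → ε: FIRST \ {ε} = { } — this is the only nullable alternative, skip

E, F have no nullable alternative, so no FIRST/FOLLOW check is needed there.

So the grammar has 1 FIRST/FOLLOW conflict (marked CONFLICT above).

Answer: Yes. L → E with FOLLOW(L) on { '*', 'c', 'g' }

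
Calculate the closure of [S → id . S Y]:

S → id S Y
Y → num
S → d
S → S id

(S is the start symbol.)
{ [S → . S id], [S → . d], [S → . id S Y], [S → id . S Y] }

To compute CLOSURE, for each item [A → α.Bβ] where B is a non-terminal, add [B → .γ] for all productions B → γ; repeat for the newly added items until nothing changes.

Start with: [S → id . S Y]
  [S → id . S Y] has the dot before S: add [S → . id S Y], [S → . d], [S → . S id]
No further items can be added.

CLOSURE = { [S → . S id], [S → . d], [S → . id S Y], [S → id . S Y] }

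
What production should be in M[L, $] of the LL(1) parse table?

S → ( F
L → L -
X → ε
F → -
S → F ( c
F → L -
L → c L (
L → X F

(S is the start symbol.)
Empty (error entry)

To find M[L, $], we find productions for L where $ is in the predict set (PREDICT(N → α) = (FIRST(α) \ {ε}) ∪ (FOLLOW(N) if α ⇒* ε)).

Relevant sets:
  FIRST(L) = { '-', 'c' }
  FIRST(X) = { ε }
  FIRST(F) = { '-', 'c' }

L → L -: PREDICT = { '-', 'c' }
L → c L (: PREDICT = { 'c' }
L → X F: PREDICT = { '-', 'c' }

M[L, $] is empty (no production applies)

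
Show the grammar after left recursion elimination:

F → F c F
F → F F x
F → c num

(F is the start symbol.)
F is directly left-recursive. The standard transformation for
  A → A α₁ | ... | A α_m | β₁ | ... | β_n
is
  A  → β₁ A' | ... | β_n A'
  A' → α₁ A' | ... | α_m A' | ε

F → c num becomes F → c num F'
F → F c F becomes F' → c F F'
F → F F x becomes F' → F x F'
Add F' → ε

Resulting grammar:
F → c num F'
F' → c F F'
F' → F x F'
F' → ε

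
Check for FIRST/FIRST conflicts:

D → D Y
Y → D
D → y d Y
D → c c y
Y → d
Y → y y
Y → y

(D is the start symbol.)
A FIRST/FIRST conflict occurs when two productions N → α and N → β for the same non-terminal have FIRST(α) ∩ FIRST(β) ≠ ∅ (with ε ∈ FIRST of a nullable right-hand side, so two nullable alternatives also conflict).

FIRST sets of the non-terminals at (or reachable through a nullable prefix from) the front of some alternative:
  FIRST(D) = { 'c', 'y' }

Productions for D:
  D → D Y: FIRST = { 'c', 'y' }
  D → y d Y: FIRST = { 'y' }
  D → c c y: FIRST = { 'c' }
Productions for Y:
  Y → D: FIRST = { 'c', 'y' }
  Y → d: FIRST = { 'd' }
  Y → y y: FIRST = { 'y' }
  Y → y: FIRST = { 'y' }

Conflict for D: D → D Y and D → y d Y
  Overlap: { 'y' }
Conflict for D: D → D Y and D → c c y
  Overlap: { 'c' }
Conflict for Y: Y → D and Y → y y
  Overlap: { 'y' }
Conflict for Y: Y → D and Y → y
  Overlap: { 'y' }
Conflict for Y: Y → y y and Y → y
  Overlap: { 'y' }

Answer: Yes. D → D Y / D → y d Y on { 'y' }; D → D Y / D → c c y on { 'c' }; Y → D / Y → y y on { 'y' }; Y → D / Y → y on { 'y' }; Y → y y / Y → y on { 'y' }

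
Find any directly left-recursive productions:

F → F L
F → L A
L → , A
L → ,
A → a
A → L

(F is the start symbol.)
F → F L: LEFT RECURSIVE (starts with F)
F → L A: starts with L
L → , A: starts with ','
L → ,: starts with ','
A → a: starts with a
A → L: starts with L

The grammar has direct left recursion on: F.

Answer: Yes, F is left-recursive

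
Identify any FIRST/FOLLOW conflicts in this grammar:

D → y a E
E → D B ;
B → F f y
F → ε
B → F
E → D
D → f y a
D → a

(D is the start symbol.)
No FIRST/FOLLOW conflicts.

Nullable non-terminals: B, F.
FIRST sets used below: FIRST(F) = { ε }

B: nullable alternative(s) B → F; FOLLOW(B) = { ';' }
  B → F f y: FIRST \ {ε} = { 'f' } — disjoint from FOLLOW(B)
  B → F: FIRST \ {ε} = { } — this is the only nullable alternative, skip
F has a nullable alternative but only one production, so nothing to check.

D, E have no nullable alternative, so no FIRST/FOLLOW check is needed there.

No FIRST/FOLLOW conflicts found.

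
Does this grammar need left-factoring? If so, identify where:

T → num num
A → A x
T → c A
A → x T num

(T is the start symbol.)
Left-factoring is needed when two productions for the same non-terminal
share a common prefix on the right-hand side.

Productions for T:
  T → num num
  T → c A
Productions for A:
  A → A x
  A → x T num

No common prefixes found.

Answer: No, left-factoring is not needed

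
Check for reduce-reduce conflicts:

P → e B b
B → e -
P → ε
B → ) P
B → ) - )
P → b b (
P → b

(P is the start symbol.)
No reduce-reduce conflicts

Augment with P' → P and build the canonical LR(0) collection (I0 = CLOSURE({[P' → . P]}), then GOTO on every symbol after a dot until no new states appear). It has 14 states:
  I0: { [P → . b b (], [P → . b], [P → . e B b], [P → .], [P' → . P] }  — shift, reduce
  I1: { [P' → P .] }  — accept
  I2: { [P → b . b (], [P → b .] }  — shift, reduce
  I3: { [B → . ) - )], [B → . ) P], [B → . e -], [P → e . B b] }  — shift
  I4: { [B → ) . - )], [B → ) . P], [P → . b b (], [P → . b], [P → . e B b], [P → .] }  — shift, reduce
  I5: { [P → e B . b] }  — shift
  I6: { [B → e . -] }  — shift
  I7: { [B → e - .] }  — reduce
  I8: { [P → e B b .] }  — reduce
  I9: { [B → ) - . )] }  — shift
  I10: { [B → ) P .] }  — reduce
  I11: { [B → ) - ) .] }  — reduce
  I12: { [P → b b . (] }  — shift
  I13: { [P → b b ( .] }  — reduce

No state contains more than one complete item.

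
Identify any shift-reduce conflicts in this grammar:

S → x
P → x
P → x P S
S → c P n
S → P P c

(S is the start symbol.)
Yes — I4: [P → x .] vs [P → . x]; I6: [P → x .] vs [P → . x]

A shift-reduce conflict occurs when an LR(0) state has both:
  - a complete (reduce) item [A → α .] (dot at the end), and
  - a shift item [B → β . c γ] (dot before a terminal).

Augment with S' → S and build the canonical LR(0) collection (I0 = CLOSURE({[S' → . S]}), then GOTO on every symbol after a dot until no new states appear). It has 12 states:
  I0: { [P → . x P S], [P → . x], [S → . P P c], [S → . c P n], [S → . x], [S' → . S] }  — shift
  I1: { [P → . x P S], [P → . x], [S → P . P c] }  — shift
  I2: { [S' → S .] }  — accept
  I3: { [P → . x P S], [P → . x], [S → c . P n] }  — shift
  I4: { [P → . x P S], [P → . x], [P → x . P S], [P → x .], [S → x .] }  — shift, 2 reduces
  I5: { [P → . x P S], [P → . x], [P → x P . S], [S → . P P c], [S → . c P n], [S → . x] }  — shift
  I6: { [P → . x P S], [P → . x], [P → x . P S], [P → x .] }  — shift, reduce
  I7: { [P → x P S .] }  — reduce
  I8: { [S → c P . n] }  — shift
  I9: { [S → c P n .] }  — reduce
  I10: { [S → P P . c] }  — shift
  I11: { [S → P P c .] }  — reduce

I4 contains reduce items [P → x .], [S → x .] and shift items [P → . x], [P → . x P S] — shift-reduce conflict.
I6 contains reduce item [P → x .] and shift items [P → . x], [P → . x P S] — shift-reduce conflict.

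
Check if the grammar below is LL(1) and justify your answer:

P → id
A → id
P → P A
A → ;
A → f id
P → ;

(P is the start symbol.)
Relevant sets:
  FIRST(P) = { ';', 'id' }

For P:
  PREDICT(P → id) = { 'id' }
  PREDICT(P → P A) = { ';', 'id' }
  PREDICT(P → ';') = { ';' }
For A:
  PREDICT(A → id) = { 'id' }
  PREDICT(A → ';') = { ';' }
  PREDICT(A → f id) = { 'f' }

Conflict found: Predict set conflict for P: { 'id' }
The grammar is NOT LL(1).

Answer: No. Predict set conflict for P: { 'id' }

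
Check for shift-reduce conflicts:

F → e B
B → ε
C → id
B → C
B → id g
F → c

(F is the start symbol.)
Yes — I3: [B → .] vs [B → . id g]; I6: [C → id .] vs [B → id . g]

Augment with F' → F and build the canonical LR(0) collection (I0 = CLOSURE({[F' → . F]}), then GOTO on every symbol after a dot until no new states appear). It has 8 states:
  I0: { [F → . c], [F → . e B], [F' → . F] }  — shift
  I1: { [F' → F .] }  — accept
  I2: { [F → c .] }  — reduce
  I3: { [B → . C], [B → . id g], [B → .], [C → . id], [F → e . B] }  — shift, reduce
  I4: { [F → e B .] }  — reduce
  I5: { [B → C .] }  — reduce
  I6: { [B → id . g], [C → id .] }  — shift, reduce
  I7: { [B → id g .] }  — reduce

I3 contains reduce item [B → .] and shift items [B → . id g], [C → . id] — shift-reduce conflict.
I6 contains reduce item [C → id .] and shift item [B → id . g] — shift-reduce conflict.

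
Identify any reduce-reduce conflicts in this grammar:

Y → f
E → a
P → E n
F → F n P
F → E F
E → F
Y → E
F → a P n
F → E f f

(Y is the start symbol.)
A reduce-reduce conflict occurs when an LR(0) state has two complete items [A → α .] and [B → β .] — both call for a reduction, and with no lookahead the parser cannot choose between them.

Augment with Y' → Y and build the canonical LR(0) collection (I0 = CLOSURE({[Y' → . Y]}), then GOTO on every symbol after a dot until no new states appear). It has 16 states:
  I0: { [E → . F], [E → . a], [F → . E F], [F → . E f f], [F → . F n P], [F → . a P n], [Y → . E], [Y → . f], [Y' → . Y] }  — shift
  I1: { [E → . F], [E → . a], [F → . E F], [F → . E f f], [F → . F n P], [F → . a P n], [F → E . F], [F → E . f f], [Y → E .] }  — shift, reduce
  I2: { [E → F .], [F → F . n P] }  — shift, reduce
  I3: { [Y' → Y .] }  — accept
  I4: { [E → . F], [E → . a], [E → a .], [F → . E F], [F → . E f f], [F → . F n P], [F → . a P n], [F → a . P n], [P → . E n] }  — shift, reduce
  I5: { [Y → f .] }  — reduce
  I6: { [E → . F], [E → . a], [F → . E F], [F → . E f f], [F → . F n P], [F → . a P n], [F → E . F], [F → E . f f], [P → E . n] }  — shift
  I7: { [F → a P . n] }  — shift
  I8: { [F → a P n .] }  — reduce
  I9: { [E → . F], [E → . a], [F → . E F], [F → . E f f], [F → . F n P], [F → . a P n], [F → E . F], [F → E . f f] }  — shift
  I10: { [E → F .], [F → E F .], [F → F . n P] }  — shift, 2 reduces
  I11: { [F → E f . f] }  — shift
  I12: { [P → E n .] }  — reduce
  I13: { [F → E f f .] }  — reduce
  I14: { [E → . F], [E → . a], [F → . E F], [F → . E f f], [F → . F n P], [F → . a P n], [F → F n . P], [P → . E n] }  — shift
  I15: { [F → F n P .] }  — reduce

I10 contains complete items [E → F .], [F → E F .] — reduce-reduce conflict.

Answer: Yes — I10: [E → F .] vs [F → E F .]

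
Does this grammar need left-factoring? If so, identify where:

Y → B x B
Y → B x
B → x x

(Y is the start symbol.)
Yes, Y has productions with common prefix 'B x'

Left-factoring is needed when two productions for the same non-terminal
share a common prefix on the right-hand side.

Productions for Y:
  Y → B x B
  Y → B x

Found common prefix 'B x' in productions for Y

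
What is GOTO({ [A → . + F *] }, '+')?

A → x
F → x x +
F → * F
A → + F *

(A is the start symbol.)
{ [A → + . F *], [F → . * F], [F → . x x +] }

GOTO(I, '+') = CLOSURE({ [A → αX.β] : [A → α.Xβ] ∈ I, X = '+' })

Items with dot before '+', with the dot advanced:
  [A → . + F *] → [A → + . F *]
Closure of the advanced items:
  [A → + . F *] has the dot before F: add [F → . x x +], [F → . * F]

GOTO = { [A → + . F *], [F → . * F], [F → . x x +] }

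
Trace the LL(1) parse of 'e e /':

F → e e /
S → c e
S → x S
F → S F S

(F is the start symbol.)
LL(1) parsing maintains a stack (initially the start symbol over $) and the input. At each step: if the stack top is a terminal, match it against the current input token; if it is a non-terminal N, replace it with the RHS of M[N, lookahead] (the unique production whose predict set contains the lookahead).

Stack is shown with the top on the left.

Stack    Input    Action
------------------------
F $      e e / $  output F → e e /
e e / $  e e / $  match 'e'
e / $    e / $    match 'e'
/ $      / $      match '/'
$        $        accept

The string is accepted.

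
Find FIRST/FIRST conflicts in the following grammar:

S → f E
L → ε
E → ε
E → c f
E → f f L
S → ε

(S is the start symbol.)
No FIRST/FIRST conflicts.

Productions for S:
  S → f E: FIRST = { 'f' }
  S → ε: FIRST = { ε }
Productions for E:
  E → ε: FIRST = { ε }
  E → c f: FIRST = { 'c' }
  E → f f L: FIRST = { 'f' }
L has only one production, so no FIRST/FIRST conflict is possible there.

All alternatives of each non-terminal have pairwise disjoint FIRST sets.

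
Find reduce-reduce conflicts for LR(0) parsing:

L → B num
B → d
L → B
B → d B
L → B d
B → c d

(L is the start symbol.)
Augment with L' → L and build the canonical LR(0) collection (I0 = CLOSURE({[L' → . L]}), then GOTO on every symbol after a dot until no new states appear). It has 9 states:
  I0: { [B → . c d], [B → . d B], [B → . d], [L → . B d], [L → . B num], [L → . B], [L' → . L] }  — shift
  I1: { [L → B . d], [L → B . num], [L → B .] }  — shift, reduce
  I2: { [L' → L .] }  — accept
  I3: { [B → c . d] }  — shift
  I4: { [B → . c d], [B → . d B], [B → . d], [B → d . B], [B → d .] }  — shift, reduce
  I5: { [B → d B .] }  — reduce
  I6: { [B → c d .] }  — reduce
  I7: { [L → B d .] }  — reduce
  I8: { [L → B num .] }  — reduce

No state contains more than one complete item.

Answer: No reduce-reduce conflicts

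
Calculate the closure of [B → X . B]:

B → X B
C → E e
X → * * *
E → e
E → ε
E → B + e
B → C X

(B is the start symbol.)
Start with: [B → X . B]
  [B → X . B] has the dot before B: add [B → . X B], [B → . C X]
  [B → . X B] has the dot before X: add [X → . * * *]
  [B → . C X] has the dot before C: add [C → . E e]
  [C → . E e] has the dot before E: add [E → . e], [E → .], [E → . B + e]
No further items can be added.

CLOSURE = { [B → . C X], [B → . X B], [B → X . B], [C → . E e], [E → . B + e], [E → . e], [E → .], [X → . * * *] }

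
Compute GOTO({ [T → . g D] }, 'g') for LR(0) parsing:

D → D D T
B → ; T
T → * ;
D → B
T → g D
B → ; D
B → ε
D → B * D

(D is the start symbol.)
{ [B → . ; D], [B → . ; T], [B → .], [D → . B * D], [D → . B], [D → . D D T], [T → g . D] }

GOTO(I, 'g') = CLOSURE({ [A → αX.β] : [A → α.Xβ] ∈ I, X = 'g' })

Items with dot before 'g', with the dot advanced:
  [T → . g D] → [T → g . D]
Closure of the advanced items:
  [T → g . D] has the dot before D: add [D → . D D T], [D → . B], [D → . B * D]
  [D → . B] has the dot before B: add [B → . ; T], [B → . ; D], [B → .]

GOTO = { [B → . ; D], [B → . ; T], [B → .], [D → . B * D], [D → . B], [D → . D D T], [T → g . D] }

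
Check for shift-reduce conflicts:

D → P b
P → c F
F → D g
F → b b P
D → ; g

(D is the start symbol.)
No shift-reduce conflicts

Augment with D' → D and build the canonical LR(0) collection (I0 = CLOSURE({[D' → . D]}), then GOTO on every symbol after a dot until no new states appear). It has 13 states:
  I0: { [D → . ; g], [D → . P b], [D' → . D], [P → . c F] }  — shift
  I1: { [D → ; . g] }  — shift
  I2: { [D' → D .] }  — accept
  I3: { [D → P . b] }  — shift
  I4: { [D → . ; g], [D → . P b], [F → . D g], [F → . b b P], [P → . c F], [P → c . F] }  — shift
  I5: { [F → D . g] }  — shift
  I6: { [P → c F .] }  — reduce
  I7: { [F → b . b P] }  — shift
  I8: { [F → b b . P], [P → . c F] }  — shift
  I9: { [F → b b P .] }  — reduce
  I10: { [F → D g .] }  — reduce
  I11: { [D → P b .] }  — reduce
  I12: { [D → ; g .] }  — reduce

No state contains both a complete item and a shift item.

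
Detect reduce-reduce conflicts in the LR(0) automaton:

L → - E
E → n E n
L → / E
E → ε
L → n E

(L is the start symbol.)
A reduce-reduce conflict occurs when an LR(0) state has two complete items [A → α .] and [B → β .] — both call for a reduction, and with no lookahead the parser cannot choose between them.

Augment with L' → L and build the canonical LR(0) collection (I0 = CLOSURE({[L' → . L]}), then GOTO on every symbol after a dot until no new states appear). It has 11 states:
  I0: { [L → . - E], [L → . / E], [L → . n E], [L' → . L] }  — shift
  I1: { [E → . n E n], [E → .], [L → - . E] }  — shift, reduce
  I2: { [E → . n E n], [E → .], [L → / . E] }  — shift, reduce
  I3: { [L' → L .] }  — accept
  I4: { [E → . n E n], [E → .], [L → n . E] }  — shift, reduce
  I5: { [L → n E .] }  — reduce
  I6: { [E → . n E n], [E → .], [E → n . E n] }  — shift, reduce
  I7: { [E → n E . n] }  — shift
  I8: { [E → n E n .] }  — reduce
  I9: { [L → / E .] }  — reduce
  I10: { [L → - E .] }  — reduce

No state contains more than one complete item.

Answer: No reduce-reduce conflicts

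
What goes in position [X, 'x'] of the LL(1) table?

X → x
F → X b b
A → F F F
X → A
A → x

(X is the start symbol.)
X → x, X → A

To find M[X, 'x'], we find productions for X where 'x' is in the predict set (PREDICT(N → α) = (FIRST(α) \ {ε}) ∪ (FOLLOW(N) if α ⇒* ε)).

Relevant sets:
  FIRST(A) = { 'x' }

X → x: PREDICT = { 'x' }
  'x' is in predict set, so this production goes in M[X, 'x']
X → A: PREDICT = { 'x' }
  'x' is in predict set, so this production goes in M[X, 'x']

M[X, 'x'] = X → x, X → A  (a multiply-defined cell — the grammar is not LL(1))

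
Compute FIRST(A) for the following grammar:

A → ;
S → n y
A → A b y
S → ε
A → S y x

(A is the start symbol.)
{ ';', 'n', 'y' }

To compute FIRST(A), examine every production with A on the left-hand side, reading each right-hand side left to right until a non-nullable symbol is reached.

FIRST sets of the other non-terminals involved (by the same procedure, iterated to a fixed point):
  FIRST(S) = { 'n', ε }

From A → ;:
  - ';' is a terminal: add ';' and stop
From A → A b y:
  - A is the symbol being defined: contributes nothing new
    A is not nullable, so stop
From A → S y x:
  - S is a non-terminal: add FIRST(S) \ {ε} = { 'n' }
    S is nullable, so continue to the next symbol
  - y is a terminal: add 'y' and stop

Collecting: FIRST(A) = { ';', 'n', 'y' }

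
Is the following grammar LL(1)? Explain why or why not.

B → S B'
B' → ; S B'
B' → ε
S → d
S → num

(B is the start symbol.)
Yes, the grammar is LL(1).

Relevant sets:
  FOLLOW(B') = { $ }

For B':
  PREDICT(B' → ';' S B') = { ';' }
  PREDICT(B' → ε) = { $ }
For S:
  PREDICT(S → d) = { 'd' }
  PREDICT(S → num) = { 'num' }
B has a single production, so nothing to check there.

All predict sets are disjoint. The grammar IS LL(1).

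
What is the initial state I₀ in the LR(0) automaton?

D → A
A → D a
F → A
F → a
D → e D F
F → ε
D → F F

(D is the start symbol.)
First, augment the grammar with D' → D
I₀ = CLOSURE({ [D' → . D] }):
  [D' → . D] has the dot before D: add [D → . A], [D → . e D F], [D → . F F]
  [D → . A] has the dot before A: add [A → . D a]
  [D → . F F] has the dot before F: add [F → . A], [F → . a], [F → .]
No further items can be added.

I₀ = { [A → . D a], [D → . A], [D → . F F], [D → . e D F], [D' → . D], [F → . A], [F → . a], [F → .] }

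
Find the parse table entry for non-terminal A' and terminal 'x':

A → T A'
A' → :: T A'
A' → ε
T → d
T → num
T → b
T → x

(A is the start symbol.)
Empty (error entry)

To find M[A', 'x'], we find productions for A' where 'x' is in the predict set (PREDICT(N → α) = (FIRST(α) \ {ε}) ∪ (FOLLOW(N) if α ⇒* ε)).

Relevant sets:
  FOLLOW(A') = { $ }

A' → :: T A': PREDICT = { '::' }
A' → ε: PREDICT = { $ }

M[A', 'x'] is empty (no production applies)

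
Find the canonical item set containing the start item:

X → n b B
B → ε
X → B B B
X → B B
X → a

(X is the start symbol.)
{ [B → .], [X → . B B B], [X → . B B], [X → . a], [X → . n b B], [X' → . X] }

First, augment the grammar with X' → X
I₀ = CLOSURE({ [X' → . X] }):
  [X' → . X] has the dot before X: add [X → . n b B], [X → . B B B], [X → . B B], [X → . a]
  [X → . B B B] has the dot before B: add [B → .]
No further items can be added.

I₀ = { [B → .], [X → . B B B], [X → . B B], [X → . a], [X → . n b B], [X' → . X] }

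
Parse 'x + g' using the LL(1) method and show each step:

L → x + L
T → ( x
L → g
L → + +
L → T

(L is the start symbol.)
LL(1) parsing maintains a stack (initially the start symbol over $) and the input. At each step: if the stack top is a terminal, match it against the current input token; if it is a non-terminal N, replace it with the RHS of M[N, lookahead] (the unique production whose predict set contains the lookahead).

Stack is shown with the top on the left.

Stack    Input    Action
------------------------
L $      x + g $  output L → x + L
x + L $  x + g $  match 'x'
+ L $    + g $    match '+'
L $      g $      output L → g
g $      g $      match 'g'
$        $        accept

The string is accepted.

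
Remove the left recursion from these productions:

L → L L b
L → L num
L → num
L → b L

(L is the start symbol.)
L → num L'
L → b L L'
L' → L b L'
L' → num L'
L' → ε

L is directly left-recursive. The standard transformation for
  A → A α₁ | ... | A α_m | β₁ | ... | β_n
is
  A  → β₁ A' | ... | β_n A'
  A' → α₁ A' | ... | α_m A' | ε

L → num becomes L → num L'
L → b L becomes L → b L L'
L → L L b becomes L' → L b L'
L → L num becomes L' → num L'
Add L' → ε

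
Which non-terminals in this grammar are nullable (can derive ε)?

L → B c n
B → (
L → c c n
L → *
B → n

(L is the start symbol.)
None

There are no ε-productions, so no non-terminal can derive ε.
No non-terminals are nullable.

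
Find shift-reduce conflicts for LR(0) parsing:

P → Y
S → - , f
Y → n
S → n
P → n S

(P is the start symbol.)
A shift-reduce conflict occurs when an LR(0) state has both:
  - a complete (reduce) item [A → α .] (dot at the end), and
  - a shift item [B → β . c γ] (dot before a terminal).

Augment with P' → P and build the canonical LR(0) collection (I0 = CLOSURE({[P' → . P]}), then GOTO on every symbol after a dot until no new states appear). It has 9 states:
  I0: { [P → . Y], [P → . n S], [P' → . P], [Y → . n] }  — shift
  I1: { [P' → P .] }  — accept
  I2: { [P → Y .] }  — reduce
  I3: { [P → n . S], [S → . - , f], [S → . n], [Y → n .] }  — shift, reduce
  I4: { [S → - . , f] }  — shift
  I5: { [P → n S .] }  — reduce
  I6: { [S → n .] }  — reduce
  I7: { [S → - , . f] }  — shift
  I8: { [S → - , f .] }  — reduce

I3 contains reduce item [Y → n .] and shift items [S → . - , f], [S → . n] — shift-reduce conflict.

Answer: Yes — I3: [Y → n .] vs [S → . - , f]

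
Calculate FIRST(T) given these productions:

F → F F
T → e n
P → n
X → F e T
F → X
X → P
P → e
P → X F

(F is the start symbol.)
To compute FIRST(T), examine every production with T on the left-hand side, reading each right-hand side left to right until a non-nullable symbol is reached.

From T → e n:
  - e is a terminal: add 'e' and stop

Collecting: FIRST(T) = { 'e' }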